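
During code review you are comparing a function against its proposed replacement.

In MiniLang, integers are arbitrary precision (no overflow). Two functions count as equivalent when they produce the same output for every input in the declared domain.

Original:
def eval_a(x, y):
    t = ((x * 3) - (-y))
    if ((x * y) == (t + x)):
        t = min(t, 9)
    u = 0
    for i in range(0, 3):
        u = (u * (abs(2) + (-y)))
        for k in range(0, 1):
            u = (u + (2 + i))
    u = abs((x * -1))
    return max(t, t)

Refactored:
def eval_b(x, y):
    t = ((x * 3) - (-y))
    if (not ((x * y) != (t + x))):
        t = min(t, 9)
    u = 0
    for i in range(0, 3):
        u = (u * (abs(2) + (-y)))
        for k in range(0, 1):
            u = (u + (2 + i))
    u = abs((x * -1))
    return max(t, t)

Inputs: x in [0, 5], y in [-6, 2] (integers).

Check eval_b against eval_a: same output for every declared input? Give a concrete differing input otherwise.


Changes here: comparison usage differs; also boolean connective usage differs; the full 54-point sweep finds no disagreement.
verdict: equivalent


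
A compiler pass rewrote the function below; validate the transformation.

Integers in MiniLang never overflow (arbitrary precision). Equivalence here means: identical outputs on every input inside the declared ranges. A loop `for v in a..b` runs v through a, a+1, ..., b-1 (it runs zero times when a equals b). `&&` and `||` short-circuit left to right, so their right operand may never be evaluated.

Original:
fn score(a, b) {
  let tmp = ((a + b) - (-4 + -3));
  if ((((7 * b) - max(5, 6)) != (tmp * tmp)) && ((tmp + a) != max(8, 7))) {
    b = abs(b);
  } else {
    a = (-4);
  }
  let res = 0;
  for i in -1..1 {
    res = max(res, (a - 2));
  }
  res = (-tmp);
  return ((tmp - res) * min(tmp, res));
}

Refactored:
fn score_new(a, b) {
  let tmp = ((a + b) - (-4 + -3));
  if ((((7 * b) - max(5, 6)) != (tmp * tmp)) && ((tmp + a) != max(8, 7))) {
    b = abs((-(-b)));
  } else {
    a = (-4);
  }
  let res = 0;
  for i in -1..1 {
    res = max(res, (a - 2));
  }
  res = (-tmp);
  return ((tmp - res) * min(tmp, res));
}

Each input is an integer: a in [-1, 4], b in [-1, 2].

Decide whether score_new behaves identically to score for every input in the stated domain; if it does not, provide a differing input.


Reading the diff, among the changes: same computation, different form.
As a probe, take a=-1, b=2: score runs tmp=8, then ((((7 * b) - max(5, 6)) != (tmp * tmp)) && ((tmp + a) != max(8, 7))) is true, then b=2, then res=0, then (i=-1), then res=0, then (i=0), then res=0, then res=-8, then returns -128; score_new runs tmp=8, then ((((7 * b) - max(5, 6)) != (tmp * tmp)) && ((tmp + a) != max(8, 7))) is true, then b=2, then res=0, then (i=-1), then res=0, then (i=0), then res=0, then res=-8, then returns -128; both end at -128.
Sweeping the whole domain (24 inputs) finds no disagreement.
verdict: equivalent


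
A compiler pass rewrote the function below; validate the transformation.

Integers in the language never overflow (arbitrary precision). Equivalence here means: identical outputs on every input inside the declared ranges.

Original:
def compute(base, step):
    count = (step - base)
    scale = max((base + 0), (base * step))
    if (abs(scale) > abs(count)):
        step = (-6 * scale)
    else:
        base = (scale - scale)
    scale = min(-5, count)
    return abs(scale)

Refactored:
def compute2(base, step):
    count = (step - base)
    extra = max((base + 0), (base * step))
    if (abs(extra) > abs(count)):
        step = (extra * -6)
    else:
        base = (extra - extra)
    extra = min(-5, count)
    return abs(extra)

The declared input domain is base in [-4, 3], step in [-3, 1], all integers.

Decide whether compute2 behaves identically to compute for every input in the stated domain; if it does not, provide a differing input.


Equivalent — the differences include local variable names differ, yet no declared input distinguishes the two.
Tracing base=-2, step=-2: compute: count := 0 | scale := 4 | (abs(scale) > abs(count)): true | step := -24 | scale := -5 | result 5 | compute2: count := 0 | extra := 4 | (abs(extra) > abs(count)): true | step := -24 | extra := -5 | result 5 — matching result 5.
An exhaustive pass over the 40 declared inputs shows identical outputs.
verdict: equivalent


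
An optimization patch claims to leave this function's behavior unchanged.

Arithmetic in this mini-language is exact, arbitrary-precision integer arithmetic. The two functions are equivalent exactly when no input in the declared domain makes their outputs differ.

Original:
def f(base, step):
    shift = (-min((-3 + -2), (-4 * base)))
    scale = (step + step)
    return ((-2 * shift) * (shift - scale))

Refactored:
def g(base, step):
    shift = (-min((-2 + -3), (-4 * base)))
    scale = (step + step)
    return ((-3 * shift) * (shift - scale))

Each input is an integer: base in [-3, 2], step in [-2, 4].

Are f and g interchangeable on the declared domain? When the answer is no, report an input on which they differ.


There is a counterexample at base=-3, step=-2: -90 on one side, -135 on the other.
f: shift = 5; scale = -4; return -90
g: shift = 5; scale = -4; return -135
verdict: not equivalent; witness: base=-3, step=-2


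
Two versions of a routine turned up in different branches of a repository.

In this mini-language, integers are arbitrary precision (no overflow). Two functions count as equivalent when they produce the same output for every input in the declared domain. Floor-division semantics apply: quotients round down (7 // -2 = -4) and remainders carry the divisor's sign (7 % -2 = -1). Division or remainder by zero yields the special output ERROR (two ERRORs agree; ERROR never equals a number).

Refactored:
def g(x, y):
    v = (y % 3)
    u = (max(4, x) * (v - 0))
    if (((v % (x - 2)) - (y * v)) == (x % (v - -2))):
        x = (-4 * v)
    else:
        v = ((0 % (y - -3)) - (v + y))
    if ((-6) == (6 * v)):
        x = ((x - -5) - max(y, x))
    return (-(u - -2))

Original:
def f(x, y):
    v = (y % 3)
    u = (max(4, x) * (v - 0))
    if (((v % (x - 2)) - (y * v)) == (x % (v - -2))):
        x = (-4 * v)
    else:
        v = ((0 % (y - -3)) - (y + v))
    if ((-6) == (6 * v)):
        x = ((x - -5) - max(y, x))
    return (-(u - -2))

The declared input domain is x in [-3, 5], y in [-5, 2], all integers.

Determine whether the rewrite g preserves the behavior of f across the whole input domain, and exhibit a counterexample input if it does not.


Equivalent — the differences include same computation, different form, yet no declared input distinguishes the two.
Tracing x=-2, y=-3: f: v=0, then u=0, then (((v % (x - 2)) - (y * v)) == (x % (v - -2))) is true, then x=0, then ((-6) == (6 * v)) is false, then returns -2 | g: v=0, then u=0, then (((v % (x - 2)) - (y * v)) == (x % (v - -2))) is true, then x=0, then ((-6) == (6 * v)) is false, then returns -2 — matching result -2.
Checked all 72 inputs in the declared domain: the outputs agree on every one.
verdict: equivalent


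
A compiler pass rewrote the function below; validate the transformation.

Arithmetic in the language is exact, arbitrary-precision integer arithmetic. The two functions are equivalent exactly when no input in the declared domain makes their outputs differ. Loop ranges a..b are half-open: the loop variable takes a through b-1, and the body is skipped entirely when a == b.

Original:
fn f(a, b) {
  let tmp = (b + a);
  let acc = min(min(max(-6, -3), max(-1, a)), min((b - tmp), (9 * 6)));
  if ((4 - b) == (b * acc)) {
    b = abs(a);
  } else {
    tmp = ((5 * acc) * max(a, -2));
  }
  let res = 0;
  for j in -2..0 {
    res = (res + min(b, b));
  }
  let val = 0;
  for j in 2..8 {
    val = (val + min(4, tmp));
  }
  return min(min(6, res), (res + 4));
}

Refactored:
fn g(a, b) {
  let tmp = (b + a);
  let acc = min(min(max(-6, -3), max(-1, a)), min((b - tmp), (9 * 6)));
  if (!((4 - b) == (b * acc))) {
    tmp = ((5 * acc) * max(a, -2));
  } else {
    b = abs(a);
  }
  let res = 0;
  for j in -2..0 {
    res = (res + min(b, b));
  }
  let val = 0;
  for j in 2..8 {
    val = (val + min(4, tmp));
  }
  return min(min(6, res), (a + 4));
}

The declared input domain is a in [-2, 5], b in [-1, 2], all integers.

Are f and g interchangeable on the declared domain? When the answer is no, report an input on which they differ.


a=-2, b=2 yields 4 from f but 2 from g.
verdict: not equivalent; witness: a=-2, b=2


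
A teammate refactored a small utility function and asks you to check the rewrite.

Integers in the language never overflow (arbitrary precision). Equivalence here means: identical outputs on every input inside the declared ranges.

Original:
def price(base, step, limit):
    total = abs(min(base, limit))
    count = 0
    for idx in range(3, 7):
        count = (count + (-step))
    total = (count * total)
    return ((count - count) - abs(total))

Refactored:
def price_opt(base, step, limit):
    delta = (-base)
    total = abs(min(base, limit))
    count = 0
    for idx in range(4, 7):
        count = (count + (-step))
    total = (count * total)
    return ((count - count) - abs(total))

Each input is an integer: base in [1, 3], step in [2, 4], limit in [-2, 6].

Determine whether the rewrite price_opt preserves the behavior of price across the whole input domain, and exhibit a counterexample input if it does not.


base=1, step=2, limit=-2 yields -16 from price but -12 from price_opt.
verdict: not equivalent; witness: base=1, step=2, limit=-2


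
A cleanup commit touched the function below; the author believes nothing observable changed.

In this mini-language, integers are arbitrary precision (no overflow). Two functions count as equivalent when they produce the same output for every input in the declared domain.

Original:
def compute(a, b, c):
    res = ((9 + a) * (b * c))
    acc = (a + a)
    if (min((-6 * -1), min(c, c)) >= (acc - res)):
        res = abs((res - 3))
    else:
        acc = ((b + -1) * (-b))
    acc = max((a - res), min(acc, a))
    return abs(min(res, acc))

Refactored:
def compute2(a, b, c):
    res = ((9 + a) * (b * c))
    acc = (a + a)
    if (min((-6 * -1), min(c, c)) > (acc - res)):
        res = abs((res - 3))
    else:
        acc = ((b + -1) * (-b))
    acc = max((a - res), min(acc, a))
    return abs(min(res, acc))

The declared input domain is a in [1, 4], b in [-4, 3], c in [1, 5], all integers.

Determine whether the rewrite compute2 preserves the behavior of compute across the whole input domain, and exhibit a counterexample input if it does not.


These are not equivalent — on a=1, b=0, c=2 the outputs split (1 vs 0).
compute: res becomes 0; next acc becomes 2; next (min((-6 * -1), min(c, c)) >= (acc - res)) evaluates to true; next res becomes 3; next acc becomes 1; next final value 1
compute2: res becomes 0; next acc becomes 2; next (min((-6 * -1), min(c, c)) > (acc - res)) evaluates to false; next acc becomes 0; next acc becomes 1; next final value 0
verdict: not equivalent; witness: a=1, b=0, c=2


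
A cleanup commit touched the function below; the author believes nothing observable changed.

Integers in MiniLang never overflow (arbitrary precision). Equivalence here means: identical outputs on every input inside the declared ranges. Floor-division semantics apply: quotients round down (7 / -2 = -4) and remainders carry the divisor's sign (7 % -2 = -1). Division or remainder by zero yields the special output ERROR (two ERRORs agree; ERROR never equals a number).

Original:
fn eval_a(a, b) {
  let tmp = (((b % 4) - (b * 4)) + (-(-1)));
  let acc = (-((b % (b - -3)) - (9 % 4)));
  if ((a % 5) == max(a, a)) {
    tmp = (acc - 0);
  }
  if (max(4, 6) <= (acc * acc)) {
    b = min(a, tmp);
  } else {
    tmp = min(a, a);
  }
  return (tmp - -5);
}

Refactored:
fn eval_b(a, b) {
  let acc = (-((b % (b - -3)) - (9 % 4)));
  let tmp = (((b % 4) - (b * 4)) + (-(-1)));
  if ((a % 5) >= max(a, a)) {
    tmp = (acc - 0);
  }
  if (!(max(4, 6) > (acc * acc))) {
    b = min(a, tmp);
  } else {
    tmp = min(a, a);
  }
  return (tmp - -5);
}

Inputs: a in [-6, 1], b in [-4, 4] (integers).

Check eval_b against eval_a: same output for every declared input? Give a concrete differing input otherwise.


There is a counterexample at a=-6, b=4: -10 on one side, 2 on the other.
eval_a: tmp=-15, then acc=-3, then ((a % 5) == max(a, a)) is false, then (max(4, 6) <= (acc * acc)) is true, then b=-15, then returns -10
eval_b: acc=-3, then tmp=-15, then ((a % 5) >= max(a, a)) is true, then tmp=-3, then (!(max(4, 6) > (acc * acc))) is true, then b=-6, then returns 2
verdict: not equivalent; witness: a=-6, b=4


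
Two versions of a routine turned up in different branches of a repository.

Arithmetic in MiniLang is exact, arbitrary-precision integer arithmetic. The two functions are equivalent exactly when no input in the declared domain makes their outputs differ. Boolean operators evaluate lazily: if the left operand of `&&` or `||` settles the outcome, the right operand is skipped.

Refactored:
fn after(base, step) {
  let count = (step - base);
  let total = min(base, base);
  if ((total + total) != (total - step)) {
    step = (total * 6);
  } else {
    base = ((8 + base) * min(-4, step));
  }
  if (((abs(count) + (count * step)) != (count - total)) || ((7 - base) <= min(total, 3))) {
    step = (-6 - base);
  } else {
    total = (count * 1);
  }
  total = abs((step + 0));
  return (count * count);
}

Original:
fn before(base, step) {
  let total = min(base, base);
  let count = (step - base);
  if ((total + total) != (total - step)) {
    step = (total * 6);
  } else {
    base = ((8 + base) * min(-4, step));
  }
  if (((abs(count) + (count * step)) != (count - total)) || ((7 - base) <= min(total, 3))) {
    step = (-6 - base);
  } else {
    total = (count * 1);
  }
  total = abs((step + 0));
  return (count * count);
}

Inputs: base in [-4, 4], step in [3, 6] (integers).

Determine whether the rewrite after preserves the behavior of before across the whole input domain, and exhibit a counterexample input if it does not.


Behavior is preserved: although same computation, different form, the outputs never diverge.
One worked example (base=0, step=5) — before: total = 0; count = 5; ((total + total) != (total - step)) -> true; step = 0; (((abs(count) + (count * step)) != (count - total)) || ((7 - base) <= min(total, 3))) -> false; total = 5; total = 0; return 25; after: count = 5; total = 0; ((total + total) != (total - step)) -> true; step = 0; (((abs(count) + (count * step)) != (count - total)) || ((7 - base) <= min(total, 3))) -> false; total = 5; total = 0; return 25; agreement on 25.
Sweeping the whole domain (36 inputs) finds no disagreement.
verdict: equivalent


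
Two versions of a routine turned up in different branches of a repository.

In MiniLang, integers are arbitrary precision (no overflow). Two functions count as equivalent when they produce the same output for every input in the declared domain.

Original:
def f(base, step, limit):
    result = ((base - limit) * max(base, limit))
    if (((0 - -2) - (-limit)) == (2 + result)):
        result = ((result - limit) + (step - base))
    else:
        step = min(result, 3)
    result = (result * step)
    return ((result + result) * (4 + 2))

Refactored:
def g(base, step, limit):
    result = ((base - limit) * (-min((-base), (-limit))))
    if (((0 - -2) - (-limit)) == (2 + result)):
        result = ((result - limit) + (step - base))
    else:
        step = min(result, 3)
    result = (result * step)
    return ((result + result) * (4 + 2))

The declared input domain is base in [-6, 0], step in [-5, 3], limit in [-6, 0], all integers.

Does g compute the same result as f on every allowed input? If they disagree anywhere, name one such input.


The two are interchangeable: min/max/abs usage differs, and every declared input agrees.
As a probe, take base=-1, step=-3, limit=0: f runs result=0, then (((0 - -2) - (-limit)) == (2 + result)) is true, then result=-2, then result=6, then returns 72; g runs result=0, then (((0 - -2) - (-limit)) == (2 + result)) is true, then result=-2, then result=6, then returns 72; both end at 72.
An exhaustive pass over the 441 declared inputs shows identical outputs.
verdict: equivalent


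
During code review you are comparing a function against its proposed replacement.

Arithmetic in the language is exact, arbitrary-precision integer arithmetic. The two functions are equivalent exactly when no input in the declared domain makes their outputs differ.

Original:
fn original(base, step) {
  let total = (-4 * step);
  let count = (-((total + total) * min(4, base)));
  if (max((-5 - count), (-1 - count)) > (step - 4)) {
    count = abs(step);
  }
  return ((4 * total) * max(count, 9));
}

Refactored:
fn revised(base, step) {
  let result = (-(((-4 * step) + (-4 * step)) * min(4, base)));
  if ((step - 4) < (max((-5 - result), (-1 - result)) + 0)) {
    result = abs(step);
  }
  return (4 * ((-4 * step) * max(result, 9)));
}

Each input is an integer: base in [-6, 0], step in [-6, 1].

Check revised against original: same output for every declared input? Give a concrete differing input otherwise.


Side by side, the visible changes include: arithmetic usage differs, plus constant usage differs, plus local variable names differ, plus comparison usage differs, plus statement counts differ.
One worked example (base=-1, step=-1) — original: total becomes 4; next count becomes 8; next (max((-5 - count), (-1 - count)) > (step - 4)) evaluates to false; next final value 144; revised: result becomes 8; next ((step - 4) < (max((-5 - result), (-1 - result)) + 0)) evaluates to false; next final value 144; agreement on 144.
Across all 56 domain points the two functions coincide.
verdict: equivalent


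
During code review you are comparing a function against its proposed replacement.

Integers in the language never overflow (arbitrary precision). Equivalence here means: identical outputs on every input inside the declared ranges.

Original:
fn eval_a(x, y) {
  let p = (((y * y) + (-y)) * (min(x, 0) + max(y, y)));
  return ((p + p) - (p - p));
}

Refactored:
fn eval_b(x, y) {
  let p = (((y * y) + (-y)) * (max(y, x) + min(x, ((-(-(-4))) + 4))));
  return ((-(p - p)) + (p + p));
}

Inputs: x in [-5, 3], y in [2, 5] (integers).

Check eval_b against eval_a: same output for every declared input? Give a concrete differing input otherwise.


Not equivalent: x=3, y=2 separates them (8 vs 12).
eval_a: p := 4 | result 8
eval_b: p := 6 | result 12
verdict: not equivalent; witness: x=3, y=2


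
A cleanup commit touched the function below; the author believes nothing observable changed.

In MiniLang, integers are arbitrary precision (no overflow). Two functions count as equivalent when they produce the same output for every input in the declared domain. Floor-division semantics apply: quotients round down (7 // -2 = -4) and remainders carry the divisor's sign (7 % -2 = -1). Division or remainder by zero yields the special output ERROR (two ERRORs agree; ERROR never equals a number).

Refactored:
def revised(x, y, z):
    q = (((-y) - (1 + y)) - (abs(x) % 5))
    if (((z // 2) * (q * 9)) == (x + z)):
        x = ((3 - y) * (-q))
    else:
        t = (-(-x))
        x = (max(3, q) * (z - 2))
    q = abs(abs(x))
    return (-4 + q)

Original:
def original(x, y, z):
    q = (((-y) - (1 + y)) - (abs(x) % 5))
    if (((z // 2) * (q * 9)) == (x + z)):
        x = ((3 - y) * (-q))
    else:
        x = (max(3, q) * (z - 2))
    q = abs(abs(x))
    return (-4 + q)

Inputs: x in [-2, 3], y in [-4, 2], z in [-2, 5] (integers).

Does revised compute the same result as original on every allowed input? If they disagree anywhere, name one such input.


Equivalent — the differences include statement counts differ, and local variable names differ, yet no declared input distinguishes the two.
As a probe, take x=-1, y=-3, z=-2: original runs q = 4; (((z // 2) * (q * 9)) == (x + z)) -> false; x = -16; q = 16; return 12; revised runs q = 4; (((z // 2) * (q * 9)) == (x + z)) -> false; t = -1; x = -16; q = 16; return 12; both end at 12.
Every one of the 336 inputs gives matching results.
verdict: equivalent


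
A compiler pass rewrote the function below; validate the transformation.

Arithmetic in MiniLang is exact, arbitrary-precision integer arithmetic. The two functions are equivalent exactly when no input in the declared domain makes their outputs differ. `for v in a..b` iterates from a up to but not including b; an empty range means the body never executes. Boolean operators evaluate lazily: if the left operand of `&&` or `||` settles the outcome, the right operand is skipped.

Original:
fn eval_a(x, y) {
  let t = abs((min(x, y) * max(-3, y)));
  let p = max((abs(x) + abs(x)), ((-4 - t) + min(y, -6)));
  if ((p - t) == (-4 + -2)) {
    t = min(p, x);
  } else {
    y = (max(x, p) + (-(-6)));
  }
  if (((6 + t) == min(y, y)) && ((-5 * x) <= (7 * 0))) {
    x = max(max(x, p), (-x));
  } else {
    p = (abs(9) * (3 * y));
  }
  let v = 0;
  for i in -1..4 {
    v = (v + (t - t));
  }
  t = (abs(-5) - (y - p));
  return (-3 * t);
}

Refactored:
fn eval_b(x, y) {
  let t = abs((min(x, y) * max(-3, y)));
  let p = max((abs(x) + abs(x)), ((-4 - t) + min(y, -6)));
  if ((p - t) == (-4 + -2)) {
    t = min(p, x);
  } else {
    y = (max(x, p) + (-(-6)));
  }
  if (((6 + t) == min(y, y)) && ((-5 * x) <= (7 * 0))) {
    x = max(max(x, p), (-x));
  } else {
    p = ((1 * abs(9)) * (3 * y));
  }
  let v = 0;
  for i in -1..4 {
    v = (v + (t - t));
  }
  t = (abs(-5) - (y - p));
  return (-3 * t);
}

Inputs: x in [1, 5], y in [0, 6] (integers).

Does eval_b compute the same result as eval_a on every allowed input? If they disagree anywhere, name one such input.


Equivalent — the differences include constant usage differs, and arithmetic usage differs, yet no declared input distinguishes the two.
Tracing x=1, y=2: eval_a: t=2, then p=2, then ((p - t) == (-4 + -2)) is false, then y=8, then (((6 + t) == min(y, y)) && ((-5 * x) <= (7 * 0))) is true, then x=2, then v=0, then (i=-1), then v=0, then (i=0), then v=0, then (i=1), then v=0, then (i=2), then v=0, then (i=3), then v=0, then t=-1, then returns 3 | eval_b: t=2, then p=2, then ((p - t) == (-4 + -2)) is false, then y=8, then (((6 + t) == min(y, y)) && ((-5 * x) <= (7 * 0))) is true, then x=2, then v=0, then (i=-1), then v=0, then (i=0), then v=0, then (i=1), then v=0, then (i=2), then v=0, then (i=3), then v=0, then t=-1, then returns 3 — matching result 3.
Across all 35 domain points the two functions coincide.
verdict: equivalent


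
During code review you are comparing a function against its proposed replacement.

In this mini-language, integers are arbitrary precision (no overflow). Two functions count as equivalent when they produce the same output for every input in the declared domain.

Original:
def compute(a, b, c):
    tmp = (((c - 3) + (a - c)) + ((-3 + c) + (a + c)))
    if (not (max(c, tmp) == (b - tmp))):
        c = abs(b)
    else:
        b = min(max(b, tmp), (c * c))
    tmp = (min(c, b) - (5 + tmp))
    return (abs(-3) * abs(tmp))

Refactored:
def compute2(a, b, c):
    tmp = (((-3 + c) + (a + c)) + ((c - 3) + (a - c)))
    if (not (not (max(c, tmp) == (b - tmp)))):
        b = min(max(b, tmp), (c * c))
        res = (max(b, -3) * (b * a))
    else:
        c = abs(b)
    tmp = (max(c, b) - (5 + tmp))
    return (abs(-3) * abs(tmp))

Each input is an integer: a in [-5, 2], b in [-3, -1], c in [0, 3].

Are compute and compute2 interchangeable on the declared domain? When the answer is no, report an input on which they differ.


There is a counterexample at a=-5, b=-3, c=0: 24 on one side, 42 on the other.
compute: tmp = -16; (not (max(c, tmp) == (b - tmp))) -> true; c = 3; tmp = 8; return 24
compute2: tmp = -16; (not (not (max(c, tmp) == (b - tmp)))) -> false; c = 3; tmp = 14; return 42
verdict: not equivalent; witness: a=-5, b=-3, c=0


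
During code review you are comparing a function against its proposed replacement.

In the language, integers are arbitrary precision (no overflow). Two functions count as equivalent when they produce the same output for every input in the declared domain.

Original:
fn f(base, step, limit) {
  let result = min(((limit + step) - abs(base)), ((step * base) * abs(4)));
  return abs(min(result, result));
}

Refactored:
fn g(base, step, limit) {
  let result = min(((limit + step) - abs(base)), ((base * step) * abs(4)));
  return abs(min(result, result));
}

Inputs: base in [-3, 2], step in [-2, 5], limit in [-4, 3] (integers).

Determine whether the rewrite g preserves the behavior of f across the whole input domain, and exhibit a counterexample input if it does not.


Side by side, the visible changes include: same computation, different form.
As a probe, take base=1, step=-1, limit=-4: f runs result = -6; return 6; g runs result = -6; return 6; both end at 6.
Checked all 384 inputs in the declared domain: the outputs agree on every one.
verdict: equivalent


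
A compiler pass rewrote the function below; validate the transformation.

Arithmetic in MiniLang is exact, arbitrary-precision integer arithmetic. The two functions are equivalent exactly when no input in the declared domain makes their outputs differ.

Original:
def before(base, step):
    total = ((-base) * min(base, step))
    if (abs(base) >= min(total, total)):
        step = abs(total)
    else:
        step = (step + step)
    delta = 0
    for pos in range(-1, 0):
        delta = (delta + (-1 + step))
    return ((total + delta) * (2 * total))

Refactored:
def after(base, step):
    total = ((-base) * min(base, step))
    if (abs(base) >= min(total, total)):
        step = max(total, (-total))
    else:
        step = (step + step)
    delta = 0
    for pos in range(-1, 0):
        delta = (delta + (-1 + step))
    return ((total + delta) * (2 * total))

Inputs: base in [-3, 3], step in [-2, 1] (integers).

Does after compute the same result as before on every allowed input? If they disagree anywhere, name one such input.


Although min/max/abs usage differs, 28/28 inputs agree.
verdict: equivalent


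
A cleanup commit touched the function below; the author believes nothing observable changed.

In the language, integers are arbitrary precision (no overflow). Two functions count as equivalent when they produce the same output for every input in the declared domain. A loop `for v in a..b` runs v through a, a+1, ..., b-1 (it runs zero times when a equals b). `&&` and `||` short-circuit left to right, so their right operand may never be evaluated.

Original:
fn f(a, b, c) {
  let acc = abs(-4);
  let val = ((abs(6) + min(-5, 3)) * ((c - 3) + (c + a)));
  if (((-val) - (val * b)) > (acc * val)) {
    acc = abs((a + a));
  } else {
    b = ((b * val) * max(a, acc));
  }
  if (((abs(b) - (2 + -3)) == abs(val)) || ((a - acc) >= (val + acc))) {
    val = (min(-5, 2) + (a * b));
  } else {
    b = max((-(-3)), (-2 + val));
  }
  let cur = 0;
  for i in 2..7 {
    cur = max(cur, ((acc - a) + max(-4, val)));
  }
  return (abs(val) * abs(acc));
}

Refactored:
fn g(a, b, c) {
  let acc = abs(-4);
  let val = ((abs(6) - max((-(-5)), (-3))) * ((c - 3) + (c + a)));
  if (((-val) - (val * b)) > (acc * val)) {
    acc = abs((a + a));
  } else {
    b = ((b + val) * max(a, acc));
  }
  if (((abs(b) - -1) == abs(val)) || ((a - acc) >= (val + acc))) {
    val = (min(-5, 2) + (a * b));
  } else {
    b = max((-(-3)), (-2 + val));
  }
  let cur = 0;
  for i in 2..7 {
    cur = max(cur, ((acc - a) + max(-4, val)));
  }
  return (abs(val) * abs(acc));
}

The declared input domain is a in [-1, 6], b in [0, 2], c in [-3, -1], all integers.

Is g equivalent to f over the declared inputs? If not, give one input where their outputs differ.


These are not equivalent — on a=6, b=0, c=-1 the outputs split (20 vs 4).
f: acc = 4; val = 1; (((-val) - (val * b)) > (acc * val)) -> false; b = 0; (((abs(b) - (2 + -3)) == abs(val)) || ((a - acc) >= (val + acc))) -> true; val = -5; cur = 0; [i=2]; cur = 0; [i=3]; cur = 0; [i=4]; cur = 0; [i=5]; cur = 0; [i=6]; cur = 0; return 20
g: acc = 4; val = 1; (((-val) - (val * b)) > (acc * val)) -> false; b = 6; (((abs(b) - -1) == abs(val)) || ((a - acc) >= (val + acc))) -> false; b = 3; cur = 0; [i=2]; cur = 0; [i=3]; cur = 0; [i=4]; cur = 0; [i=5]; cur = 0; [i=6]; cur = 0; return 4
verdict: not equivalent; witness: a=6, b=0, c=-1


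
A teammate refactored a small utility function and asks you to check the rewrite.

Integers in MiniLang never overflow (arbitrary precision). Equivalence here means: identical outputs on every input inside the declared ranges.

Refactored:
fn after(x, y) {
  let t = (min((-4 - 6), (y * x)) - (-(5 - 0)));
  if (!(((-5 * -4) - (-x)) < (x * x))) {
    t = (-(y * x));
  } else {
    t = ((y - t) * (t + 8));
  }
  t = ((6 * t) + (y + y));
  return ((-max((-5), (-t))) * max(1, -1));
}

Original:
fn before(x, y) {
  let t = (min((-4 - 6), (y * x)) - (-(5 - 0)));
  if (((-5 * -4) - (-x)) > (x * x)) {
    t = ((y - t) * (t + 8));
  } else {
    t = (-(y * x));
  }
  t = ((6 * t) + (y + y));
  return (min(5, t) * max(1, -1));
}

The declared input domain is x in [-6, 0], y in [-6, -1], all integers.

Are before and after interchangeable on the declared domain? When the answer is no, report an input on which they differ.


Try x=-6, y=-6.
before: t = -5; (((-5 * -4) - (-x)) > (x * x)) -> false; t = -36; t = -228; return -228
after: t = -5; (!(((-5 * -4) - (-x)) < (x * x))) -> false; t = -3; t = -30; return -30
-228 and -30 differ, so these are not the same function on this domain.
verdict: not equivalent; witness: x=-6, y=-6


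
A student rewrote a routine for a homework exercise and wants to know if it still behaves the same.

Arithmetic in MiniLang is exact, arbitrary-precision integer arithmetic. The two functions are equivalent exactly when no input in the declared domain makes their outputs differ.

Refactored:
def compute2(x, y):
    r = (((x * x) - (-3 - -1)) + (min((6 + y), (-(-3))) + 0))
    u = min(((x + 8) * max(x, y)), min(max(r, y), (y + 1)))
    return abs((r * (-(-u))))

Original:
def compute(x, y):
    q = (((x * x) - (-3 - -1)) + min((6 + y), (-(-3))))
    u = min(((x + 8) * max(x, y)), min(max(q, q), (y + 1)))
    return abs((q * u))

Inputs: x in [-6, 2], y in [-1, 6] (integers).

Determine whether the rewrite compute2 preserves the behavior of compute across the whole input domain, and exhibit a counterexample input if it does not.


Evaluate both at x=0, y=6.
compute: q=5, then u=5, then returns 25
compute2: r=5, then u=6, then returns 30
25 against 30: the behavior changed.
verdict: not equivalent; witness: x=0, y=6


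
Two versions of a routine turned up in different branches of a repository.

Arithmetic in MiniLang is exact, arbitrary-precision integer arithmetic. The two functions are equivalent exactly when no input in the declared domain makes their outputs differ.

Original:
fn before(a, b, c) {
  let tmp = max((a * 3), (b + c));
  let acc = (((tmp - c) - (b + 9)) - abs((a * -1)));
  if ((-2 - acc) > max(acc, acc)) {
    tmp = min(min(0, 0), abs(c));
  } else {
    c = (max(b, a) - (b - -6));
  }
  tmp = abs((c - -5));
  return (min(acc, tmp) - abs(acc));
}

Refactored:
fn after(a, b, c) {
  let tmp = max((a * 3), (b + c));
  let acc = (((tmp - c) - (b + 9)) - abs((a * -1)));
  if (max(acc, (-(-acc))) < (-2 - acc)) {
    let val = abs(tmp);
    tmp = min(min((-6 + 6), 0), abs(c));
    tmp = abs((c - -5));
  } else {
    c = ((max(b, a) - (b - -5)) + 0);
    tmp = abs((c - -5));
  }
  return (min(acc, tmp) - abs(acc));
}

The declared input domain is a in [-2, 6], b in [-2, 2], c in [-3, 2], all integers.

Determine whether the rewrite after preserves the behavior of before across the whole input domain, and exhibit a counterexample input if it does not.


At a=6, b=-2, c=-3: before gives -1, after gives 0.
verdict: not equivalent; witness: a=6, b=-2, c=-3


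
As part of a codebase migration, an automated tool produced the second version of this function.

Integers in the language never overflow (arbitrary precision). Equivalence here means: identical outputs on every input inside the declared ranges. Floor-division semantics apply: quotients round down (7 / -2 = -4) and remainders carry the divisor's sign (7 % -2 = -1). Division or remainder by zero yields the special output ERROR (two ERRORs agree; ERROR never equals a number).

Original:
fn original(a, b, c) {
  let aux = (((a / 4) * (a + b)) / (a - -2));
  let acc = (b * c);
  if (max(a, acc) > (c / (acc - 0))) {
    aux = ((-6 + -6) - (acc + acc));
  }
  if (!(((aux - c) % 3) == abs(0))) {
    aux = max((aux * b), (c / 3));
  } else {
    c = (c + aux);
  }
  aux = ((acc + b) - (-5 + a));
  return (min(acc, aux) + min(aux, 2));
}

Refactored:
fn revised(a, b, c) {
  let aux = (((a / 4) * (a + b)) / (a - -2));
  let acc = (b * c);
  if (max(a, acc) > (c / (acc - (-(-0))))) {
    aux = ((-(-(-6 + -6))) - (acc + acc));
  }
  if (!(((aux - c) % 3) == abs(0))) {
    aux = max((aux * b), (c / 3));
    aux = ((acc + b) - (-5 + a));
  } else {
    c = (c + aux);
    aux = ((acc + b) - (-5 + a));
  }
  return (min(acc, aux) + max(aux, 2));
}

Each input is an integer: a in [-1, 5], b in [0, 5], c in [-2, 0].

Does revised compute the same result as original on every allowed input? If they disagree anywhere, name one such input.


Take a=-1, b=1, c=-2.
original: aux becomes 0; next acc becomes -2; next (max(a, acc) > (c / (acc - 0))) evaluates to false; next (!(((aux - c) % 3) == abs(0))) evaluates to true; next aux becomes 0; next aux becomes 5; next final value 0
revised: aux becomes 0; next acc becomes -2; next (max(a, acc) > (c / (acc - (-(-0))))) evaluates to false; next (!(((aux - c) % 3) == abs(0))) evaluates to true; next aux becomes 0; next aux becomes 5; next final value 3
0 vs 3 — the two versions disagree here.
verdict: not equivalent; witness: a=-1, b=1, c=-2


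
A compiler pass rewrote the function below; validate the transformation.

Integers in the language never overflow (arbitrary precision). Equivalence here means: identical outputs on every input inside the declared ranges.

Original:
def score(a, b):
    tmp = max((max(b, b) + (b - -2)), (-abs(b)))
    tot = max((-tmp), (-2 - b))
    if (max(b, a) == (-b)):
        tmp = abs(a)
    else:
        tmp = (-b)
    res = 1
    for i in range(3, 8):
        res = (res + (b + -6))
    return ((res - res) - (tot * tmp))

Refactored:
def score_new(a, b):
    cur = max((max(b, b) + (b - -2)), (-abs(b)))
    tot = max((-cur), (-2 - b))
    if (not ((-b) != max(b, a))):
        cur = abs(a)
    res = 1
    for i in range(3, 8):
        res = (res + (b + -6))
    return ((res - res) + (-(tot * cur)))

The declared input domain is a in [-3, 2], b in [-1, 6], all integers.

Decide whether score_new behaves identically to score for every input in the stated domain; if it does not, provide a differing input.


On input a=-3, b=1, score returns -3 while score_new returns 12.
verdict: not equivalent; witness: a=-3, b=1


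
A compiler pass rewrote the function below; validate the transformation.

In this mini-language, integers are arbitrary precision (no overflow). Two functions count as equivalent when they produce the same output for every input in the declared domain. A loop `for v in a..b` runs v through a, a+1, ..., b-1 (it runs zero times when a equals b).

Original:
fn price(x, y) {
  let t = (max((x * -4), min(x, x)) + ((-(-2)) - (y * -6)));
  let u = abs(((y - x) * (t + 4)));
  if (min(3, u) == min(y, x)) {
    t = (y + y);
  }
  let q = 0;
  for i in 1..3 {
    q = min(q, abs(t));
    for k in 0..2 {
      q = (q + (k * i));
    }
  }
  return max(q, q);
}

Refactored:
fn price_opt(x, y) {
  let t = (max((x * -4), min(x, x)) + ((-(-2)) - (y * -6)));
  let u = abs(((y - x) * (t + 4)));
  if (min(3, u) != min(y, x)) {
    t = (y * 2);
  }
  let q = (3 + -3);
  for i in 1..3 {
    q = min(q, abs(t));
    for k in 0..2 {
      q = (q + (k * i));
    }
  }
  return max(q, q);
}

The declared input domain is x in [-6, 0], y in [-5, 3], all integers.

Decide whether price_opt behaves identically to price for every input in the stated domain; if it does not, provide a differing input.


On input x=-6, y=0, price returns 3 while price_opt returns 2.
verdict: not equivalent; witness: x=-6, y=0


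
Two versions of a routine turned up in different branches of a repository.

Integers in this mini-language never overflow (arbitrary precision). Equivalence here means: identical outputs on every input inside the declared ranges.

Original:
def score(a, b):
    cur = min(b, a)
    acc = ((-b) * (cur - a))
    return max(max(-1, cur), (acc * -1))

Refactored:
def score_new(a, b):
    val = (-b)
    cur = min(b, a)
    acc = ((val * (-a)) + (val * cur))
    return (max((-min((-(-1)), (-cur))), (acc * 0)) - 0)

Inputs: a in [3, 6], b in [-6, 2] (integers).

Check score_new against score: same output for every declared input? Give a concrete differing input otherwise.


Not equivalent: a=3, b=-6 separates them (54 vs 0).
score: cur := -6 | acc := -54 | result 54
score_new: val := 6 | cur := -6 | acc := -54 | result 0
verdict: not equivalent; witness: a=3, b=-6


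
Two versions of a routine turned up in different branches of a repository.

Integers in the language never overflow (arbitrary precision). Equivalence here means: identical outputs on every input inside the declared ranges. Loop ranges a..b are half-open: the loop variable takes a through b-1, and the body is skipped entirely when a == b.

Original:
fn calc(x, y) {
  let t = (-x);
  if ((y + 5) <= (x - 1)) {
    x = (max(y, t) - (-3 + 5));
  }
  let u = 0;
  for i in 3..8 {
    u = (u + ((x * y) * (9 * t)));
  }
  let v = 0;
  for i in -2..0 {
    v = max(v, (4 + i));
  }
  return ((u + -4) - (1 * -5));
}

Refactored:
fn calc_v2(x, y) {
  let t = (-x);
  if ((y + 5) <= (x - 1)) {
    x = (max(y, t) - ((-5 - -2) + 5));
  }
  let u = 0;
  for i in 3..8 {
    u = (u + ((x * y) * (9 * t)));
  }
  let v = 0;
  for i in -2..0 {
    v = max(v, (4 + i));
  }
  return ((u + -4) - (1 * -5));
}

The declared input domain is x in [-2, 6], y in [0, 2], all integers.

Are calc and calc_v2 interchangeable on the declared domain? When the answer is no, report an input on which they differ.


The two are interchangeable: constant usage differs, plus arithmetic usage differs, and every declared input agrees.
One worked example (x=-2, y=0) — calc: t becomes 2; next ((y + 5) <= (x - 1)) evaluates to false; next u becomes 0; next at i=3:; next u becomes 0; next at i=4:; next u becomes 0; next at i=5:; next u becomes 0; next at i=6:; next u becomes 0; next at i=7:; next u becomes 0; next v becomes 0; next at i=-2:; next v becomes 2; next at i=-1:; next v becomes 3; next final value 1; calc_v2: t becomes 2; next ((y + 5) <= (x - 1)) evaluates to false; next u becomes 0; next at i=3:; next u becomes 0; next at i=4:; next u becomes 0; next at i=5:; next u becomes 0; next at i=6:; next u becomes 0; next at i=7:; next u becomes 0; next v becomes 0; next at i=-2:; next v becomes 2; next at i=-1:; next v becomes 3; next final value 1; agreement on 1.
Across all 27 domain points the two functions coincide.
verdict: equivalent


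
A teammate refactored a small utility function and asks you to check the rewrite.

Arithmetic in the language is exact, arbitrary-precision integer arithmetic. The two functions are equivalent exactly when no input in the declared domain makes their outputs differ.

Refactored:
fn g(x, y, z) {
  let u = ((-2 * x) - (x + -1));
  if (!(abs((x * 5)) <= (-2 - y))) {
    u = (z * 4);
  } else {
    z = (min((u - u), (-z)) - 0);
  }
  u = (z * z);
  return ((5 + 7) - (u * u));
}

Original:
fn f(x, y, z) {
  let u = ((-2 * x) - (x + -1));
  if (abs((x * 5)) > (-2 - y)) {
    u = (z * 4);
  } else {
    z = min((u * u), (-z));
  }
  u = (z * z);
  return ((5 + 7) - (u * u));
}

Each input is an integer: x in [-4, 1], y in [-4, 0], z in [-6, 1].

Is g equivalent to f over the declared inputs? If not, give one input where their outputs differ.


Try x=0, y=-4, z=-6.
f: u = 1; (abs((x * 5)) > (-2 - y)) -> false; z = 1; u = 1; return 11
g: u = 1; (!(abs((x * 5)) <= (-2 - y))) -> false; z = 0; u = 0; return 12
11 != 12, so the rewrite changes behavior.
verdict: not equivalent; witness: x=0, y=-4, z=-6
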